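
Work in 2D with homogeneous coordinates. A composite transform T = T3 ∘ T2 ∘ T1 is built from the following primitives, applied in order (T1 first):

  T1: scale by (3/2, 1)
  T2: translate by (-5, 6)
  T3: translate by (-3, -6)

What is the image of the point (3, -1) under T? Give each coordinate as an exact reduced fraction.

T(p) = (-7/2, -1)

T1 scale by (3/2, 1): (3, -1) → (9/2, -1)
T2 translate by (-5, 6): (9/2, -1) → (-1/2, 5)
T3 translate by (-3, -6): (-1/2, 5) → (-7/2, -1)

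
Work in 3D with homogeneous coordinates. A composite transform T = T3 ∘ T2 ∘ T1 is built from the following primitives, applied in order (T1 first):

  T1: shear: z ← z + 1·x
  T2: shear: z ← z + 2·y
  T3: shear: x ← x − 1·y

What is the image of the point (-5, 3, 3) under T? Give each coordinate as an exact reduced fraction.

T(p) = (-8, 3, 4)

T1 shear: z ← z + 1·x: (-5, 3, 3) → (-5, 3, -2)
T2 shear: z ← z + 2·y: (-5, 3, -2) → (-5, 3, 4)
T3 shear: x ← x − 1·y: (-5, 3, 4) → (-8, 3, 4)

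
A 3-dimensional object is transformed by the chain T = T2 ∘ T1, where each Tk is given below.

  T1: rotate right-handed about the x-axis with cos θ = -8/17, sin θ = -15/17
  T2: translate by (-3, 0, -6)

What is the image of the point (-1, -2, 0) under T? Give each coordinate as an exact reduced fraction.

T1 rotate right-handed about the x-axis with cos θ = -8/17, sin θ = -15/17: (-1, -2, 0) → (-1, 16/17, 30/17)
T2 translate by (-3, 0, -6): (-1, 16/17, 30/17) → (-4, 16/17, -72/17)

T(p) = (-4, 16/17, -72/17)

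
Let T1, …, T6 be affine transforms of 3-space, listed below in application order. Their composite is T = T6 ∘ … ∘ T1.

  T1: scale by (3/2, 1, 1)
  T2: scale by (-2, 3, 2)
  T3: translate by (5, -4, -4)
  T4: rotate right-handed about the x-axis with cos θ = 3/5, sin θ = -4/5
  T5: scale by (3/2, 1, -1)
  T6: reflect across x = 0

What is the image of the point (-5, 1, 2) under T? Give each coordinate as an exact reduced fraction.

T(p) = (-30, -3/5, -4/5)

T1 scale by (3/2, 1, 1): (-5, 1, 2) → (-15/2, 1, 2)
T2 scale by (-2, 3, 2): (-15/2, 1, 2) → (15, 3, 4)
T3 translate by (5, -4, -4): (15, 3, 4) → (20, -1, 0)
T4 rotate right-handed about the x-axis with cos θ = 3/5, sin θ = -4/5: (20, -1, 0) → (20, -3/5, 4/5)
T5 scale by (3/2, 1, -1): (20, -3/5, 4/5) → (30, -3/5, -4/5)
T6 reflect across x = 0: (30, -3/5, -4/5) → (-30, -3/5, -4/5)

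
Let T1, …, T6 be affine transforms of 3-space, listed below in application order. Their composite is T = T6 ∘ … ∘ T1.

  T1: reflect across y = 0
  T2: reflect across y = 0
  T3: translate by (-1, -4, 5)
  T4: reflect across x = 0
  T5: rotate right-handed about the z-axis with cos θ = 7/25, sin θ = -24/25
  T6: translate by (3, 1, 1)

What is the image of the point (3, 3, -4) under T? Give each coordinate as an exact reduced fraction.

T(p) = (37/25, 66/25, 2)

T1 reflect across y = 0: (3, 3, -4) → (3, -3, -4)
T2 reflect across y = 0: (3, -3, -4) → (3, 3, -4)
T3 translate by (-1, -4, 5): (3, 3, -4) → (2, -1, 1)
T4 reflect across x = 0: (2, -1, 1) → (-2, -1, 1)
T5 rotate right-handed about the z-axis with cos θ = 7/25, sin θ = -24/25: (-2, -1, 1) → (-38/25, 41/25, 1)
T6 translate by (3, 1, 1): (-38/25, 41/25, 1) → (37/25, 66/25, 2)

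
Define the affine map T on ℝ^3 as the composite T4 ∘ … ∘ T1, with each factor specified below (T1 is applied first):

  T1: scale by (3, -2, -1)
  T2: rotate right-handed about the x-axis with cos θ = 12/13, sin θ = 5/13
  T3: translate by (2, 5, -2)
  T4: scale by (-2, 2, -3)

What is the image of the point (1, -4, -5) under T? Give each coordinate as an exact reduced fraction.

T(p) = (-10, 272/13, -222/13)

T1 scale by (3, -2, -1): (1, -4, -5) → (3, 8, 5)
T2 rotate right-handed about the x-axis with cos θ = 12/13, sin θ = 5/13: (3, 8, 5) → (3, 71/13, 100/13)
T3 translate by (2, 5, -2): (3, 71/13, 100/13) → (5, 136/13, 74/13)
T4 scale by (-2, 2, -3): (5, 136/13, 74/13) → (-10, 272/13, -222/13)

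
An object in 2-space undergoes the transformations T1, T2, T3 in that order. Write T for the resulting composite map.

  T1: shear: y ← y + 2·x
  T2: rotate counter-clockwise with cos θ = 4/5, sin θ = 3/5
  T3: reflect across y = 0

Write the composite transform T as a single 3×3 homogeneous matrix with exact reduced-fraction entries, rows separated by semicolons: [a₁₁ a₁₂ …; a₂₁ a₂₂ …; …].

T = [-2/5 -3/5 0; -11/5 -4/5 0; 0 0 1]

T1 = [1 0 0; 2 1 0; 0 0 1]
T2·T1 = [-2/5 -3/5 0; 11/5 4/5 0; 0 0 1]
T3·…·T1 = [-2/5 -3/5 0; -11/5 -4/5 0; 0 0 1]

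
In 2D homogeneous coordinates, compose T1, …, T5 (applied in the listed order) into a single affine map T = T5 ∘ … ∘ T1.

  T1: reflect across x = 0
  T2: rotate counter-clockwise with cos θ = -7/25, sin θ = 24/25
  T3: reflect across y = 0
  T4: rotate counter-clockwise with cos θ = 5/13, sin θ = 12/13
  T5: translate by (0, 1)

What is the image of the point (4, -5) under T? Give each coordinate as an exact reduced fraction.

T1 reflect across x = 0: (4, -5) → (-4, -5)
T2 rotate counter-clockwise with cos θ = -7/25, sin θ = 24/25: (-4, -5) → (148/25, -61/25)
T3 reflect across y = 0: (148/25, -61/25) → (148/25, 61/25)
T4 rotate counter-clockwise with cos θ = 5/13, sin θ = 12/13: (148/25, 61/25) → (8/325, 2081/325)
T5 translate by (0, 1): (8/325, 2081/325) → (8/325, 2406/325)

T(p) = (8/325, 2406/325)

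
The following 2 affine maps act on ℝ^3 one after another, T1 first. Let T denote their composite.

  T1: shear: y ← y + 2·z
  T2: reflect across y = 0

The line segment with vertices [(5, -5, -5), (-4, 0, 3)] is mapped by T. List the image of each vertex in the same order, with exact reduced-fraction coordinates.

T1 shear: y ← y + 2·z: (5, -5, -5) → (5, -15, -5); (-4, 0, 3) → (-4, 6, 3)
T2 reflect across y = 0: (5, -15, -5) → (5, 15, -5); (-4, 6, 3) → (-4, -6, 3)

image vertices: (5, 15, -5), (-4, -6, 3)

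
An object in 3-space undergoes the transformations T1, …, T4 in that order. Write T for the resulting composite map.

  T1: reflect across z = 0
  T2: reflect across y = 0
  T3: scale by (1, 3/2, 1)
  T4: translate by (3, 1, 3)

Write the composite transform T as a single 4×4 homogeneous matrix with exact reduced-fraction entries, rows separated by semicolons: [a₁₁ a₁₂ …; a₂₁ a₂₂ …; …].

T1 = [1 0 0 0; 0 1 0 0; 0 0 -1 0; 0 0 0 1]
T2·T1 = [1 0 0 0; 0 -1 0 0; 0 0 -1 0; 0 0 0 1]
T3·…·T1 = [1 0 0 0; 0 -3/2 0 0; 0 0 -1 0; 0 0 0 1]
T4·…·T1 = [1 0 0 3; 0 -3/2 0 1; 0 0 -1 3; 0 0 0 1]

T = [1 0 0 3; 0 -3/2 0 1; 0 0 -1 3; 0 0 0 1]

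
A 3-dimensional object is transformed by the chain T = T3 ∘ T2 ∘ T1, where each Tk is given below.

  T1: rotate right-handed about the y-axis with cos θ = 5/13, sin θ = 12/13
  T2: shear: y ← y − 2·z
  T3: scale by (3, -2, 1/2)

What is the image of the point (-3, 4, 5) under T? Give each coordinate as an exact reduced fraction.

T1 rotate right-handed about the y-axis with cos θ = 5/13, sin θ = 12/13: (-3, 4, 5) → (45/13, 4, 61/13)
T2 shear: y ← y − 2·z: (45/13, 4, 61/13) → (45/13, -70/13, 61/13)
T3 scale by (3, -2, 1/2): (45/13, -70/13, 61/13) → (135/13, 140/13, 61/26)

T(p) = (135/13, 140/13, 61/26)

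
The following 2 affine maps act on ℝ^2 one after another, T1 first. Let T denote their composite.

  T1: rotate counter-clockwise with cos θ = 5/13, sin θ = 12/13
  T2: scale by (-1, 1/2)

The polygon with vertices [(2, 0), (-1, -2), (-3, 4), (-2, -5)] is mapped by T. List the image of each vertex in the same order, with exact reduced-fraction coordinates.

T1 rotate counter-clockwise with cos θ = 5/13, sin θ = 12/13: (2, 0) → (10/13, 24/13); (-1, -2) → (19/13, -22/13); (-3, 4) → (-63/13, -16/13); (-2, -5) → (50/13, -49/13)
T2 scale by (-1, 1/2): (10/13, 24/13) → (-10/13, 12/13); (19/13, -22/13) → (-19/13, -11/13); (-63/13, -16/13) → (63/13, -8/13); (50/13, -49/13) → (-50/13, -49/26)

image vertices: (-10/13, 12/13), (-19/13, -11/13), (63/13, -8/13), (-50/13, -49/26)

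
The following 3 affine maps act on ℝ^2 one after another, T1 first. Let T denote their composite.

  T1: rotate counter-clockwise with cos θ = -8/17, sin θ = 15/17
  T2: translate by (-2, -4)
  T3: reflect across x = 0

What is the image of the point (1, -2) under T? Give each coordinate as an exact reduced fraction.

T(p) = (12/17, -37/17)

T1 rotate counter-clockwise with cos θ = -8/17, sin θ = 15/17: (1, -2) → (22/17, 31/17)
T2 translate by (-2, -4): (22/17, 31/17) → (-12/17, -37/17)
T3 reflect across x = 0: (-12/17, -37/17) → (12/17, -37/17)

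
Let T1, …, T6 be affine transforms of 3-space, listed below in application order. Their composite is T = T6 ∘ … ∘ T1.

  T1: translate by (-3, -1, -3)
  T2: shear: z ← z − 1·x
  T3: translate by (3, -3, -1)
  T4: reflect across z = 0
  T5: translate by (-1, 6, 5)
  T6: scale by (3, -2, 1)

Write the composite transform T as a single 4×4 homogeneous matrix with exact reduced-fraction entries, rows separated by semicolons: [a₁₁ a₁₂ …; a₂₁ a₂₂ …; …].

T = [3 0 0 -3; 0 -2 0 -4; 1 0 -1 6; 0 0 0 1]

T1 = [1 0 0 -3; 0 1 0 -1; 0 0 1 -3; 0 0 0 1]
T2·T1 = [1 0 0 -3; 0 1 0 -1; -1 0 1 0; 0 0 0 1]
T3·…·T1 = [1 0 0 0; 0 1 0 -4; -1 0 1 -1; 0 0 0 1]
T4·…·T1 = [1 0 0 0; 0 1 0 -4; 1 0 -1 1; 0 0 0 1]
T5·…·T1 = [1 0 0 -1; 0 1 0 2; 1 0 -1 6; 0 0 0 1]
T6·…·T1 = [3 0 0 -3; 0 -2 0 -4; 1 0 -1 6; 0 0 0 1]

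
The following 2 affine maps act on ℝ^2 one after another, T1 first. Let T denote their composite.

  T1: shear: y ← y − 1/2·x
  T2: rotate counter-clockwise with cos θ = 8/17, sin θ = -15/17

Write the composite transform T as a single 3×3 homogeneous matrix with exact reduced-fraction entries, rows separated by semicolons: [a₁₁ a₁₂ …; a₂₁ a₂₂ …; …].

T = [1/34 15/17 0; -19/17 8/17 0; 0 0 1]

T1 = [1 0 0; -1/2 1 0; 0 0 1]
T2·T1 = [1/34 15/17 0; -19/17 8/17 0; 0 0 1]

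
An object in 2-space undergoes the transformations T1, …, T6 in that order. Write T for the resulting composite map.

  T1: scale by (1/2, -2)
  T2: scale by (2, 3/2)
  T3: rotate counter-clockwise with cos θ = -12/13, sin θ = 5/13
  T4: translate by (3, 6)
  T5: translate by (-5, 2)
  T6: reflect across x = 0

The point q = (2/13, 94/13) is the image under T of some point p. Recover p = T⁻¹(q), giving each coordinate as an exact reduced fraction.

T1 = [1/2 0 0; 0 -2 0; 0 0 1]
T2·T1 = [1 0 0; 0 -3 0; 0 0 1]
T3·…·T1 = [-12/13 15/13 0; 5/13 36/13 0; 0 0 1]
T4·…·T1 = [-12/13 15/13 3; 5/13 36/13 6; 0 0 1]
T5·…·T1 = [-12/13 15/13 -2; 5/13 36/13 8; 0 0 1]
T6·…·T1 = [12/13 -15/13 2; 5/13 36/13 8; 0 0 1]
det M = 3; M⁻¹ = [12/13 5/13 -64/13; -5/39 4/13 -86/39; 0 0 1]
M⁻¹ · (2/13, 94/13)ᵀ = (-2, 0)ᵀ

p = (-2, 0)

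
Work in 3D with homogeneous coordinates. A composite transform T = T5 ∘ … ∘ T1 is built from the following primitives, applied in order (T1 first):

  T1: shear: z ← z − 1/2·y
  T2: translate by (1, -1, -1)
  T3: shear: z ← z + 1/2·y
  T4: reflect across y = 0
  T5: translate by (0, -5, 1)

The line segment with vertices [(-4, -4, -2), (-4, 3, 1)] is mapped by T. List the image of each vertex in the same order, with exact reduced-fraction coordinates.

T1 shear: z ← z − 1/2·y: (-4, -4, -2) → (-4, -4, 0); (-4, 3, 1) → (-4, 3, -1/2)
T2 translate by (1, -1, -1): (-4, -4, 0) → (-3, -5, -1); (-4, 3, -1/2) → (-3, 2, -3/2)
T3 shear: z ← z + 1/2·y: (-3, -5, -1) → (-3, -5, -7/2); (-3, 2, -3/2) → (-3, 2, -1/2)
T4 reflect across y = 0: (-3, -5, -7/2) → (-3, 5, -7/2); (-3, 2, -1/2) → (-3, -2, -1/2)
T5 translate by (0, -5, 1): (-3, 5, -7/2) → (-3, 0, -5/2); (-3, -2, -1/2) → (-3, -7, 1/2)

image vertices: (-3, 0, -5/2), (-3, -7, 1/2)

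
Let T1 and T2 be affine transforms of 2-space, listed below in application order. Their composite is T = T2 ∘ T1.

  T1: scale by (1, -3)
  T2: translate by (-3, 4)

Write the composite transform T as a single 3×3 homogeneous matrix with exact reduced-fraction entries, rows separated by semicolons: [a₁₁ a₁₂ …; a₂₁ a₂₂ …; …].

T = [1 0 -3; 0 -3 4; 0 0 1]

T1 = [1 0 0; 0 -3 0; 0 0 1]
T2·T1 = [1 0 -3; 0 -3 4; 0 0 1]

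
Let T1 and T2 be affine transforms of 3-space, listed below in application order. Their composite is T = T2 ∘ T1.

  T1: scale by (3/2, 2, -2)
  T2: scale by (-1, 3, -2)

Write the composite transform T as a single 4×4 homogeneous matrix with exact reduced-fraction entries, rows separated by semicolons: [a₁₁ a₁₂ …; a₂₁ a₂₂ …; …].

T1 = [3/2 0 0 0; 0 2 0 0; 0 0 -2 0; 0 0 0 1]
T2·T1 = [-3/2 0 0 0; 0 6 0 0; 0 0 4 0; 0 0 0 1]

T = [-3/2 0 0 0; 0 6 0 0; 0 0 4 0; 0 0 0 1]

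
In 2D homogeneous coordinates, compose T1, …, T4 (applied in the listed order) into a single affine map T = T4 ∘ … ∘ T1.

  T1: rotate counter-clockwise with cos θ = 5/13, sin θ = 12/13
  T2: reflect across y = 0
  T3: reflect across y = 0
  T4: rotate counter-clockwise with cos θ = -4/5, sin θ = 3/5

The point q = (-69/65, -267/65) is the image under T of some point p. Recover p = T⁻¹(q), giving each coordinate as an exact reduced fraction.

p = (3, 3)

T1 = [5/13 -12/13 0; 12/13 5/13 0; 0 0 1]
T2·T1 = [5/13 -12/13 0; -12/13 -5/13 0; 0 0 1]
T3·…·T1 = [5/13 -12/13 0; 12/13 5/13 0; 0 0 1]
T4·…·T1 = [-56/65 33/65 0; -33/65 -56/65 0; 0 0 1]
det M = 1; M⁻¹ = [-56/65 -33/65 0; 33/65 -56/65 0; 0 0 1]
M⁻¹ · (-69/65, -267/65)ᵀ = (3, 3)ᵀ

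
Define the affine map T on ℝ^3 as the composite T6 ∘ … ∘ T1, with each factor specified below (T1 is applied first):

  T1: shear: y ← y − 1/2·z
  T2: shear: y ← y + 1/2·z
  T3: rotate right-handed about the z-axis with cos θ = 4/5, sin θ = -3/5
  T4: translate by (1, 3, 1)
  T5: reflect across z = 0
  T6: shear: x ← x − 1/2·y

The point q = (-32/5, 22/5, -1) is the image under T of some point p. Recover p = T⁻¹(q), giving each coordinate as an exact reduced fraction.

p = (-5, -2, 0)

T1 = [1 0 0 0; 0 1 -1/2 0; 0 0 1 0; 0 0 0 1]
T2·T1 = [1 0 0 0; 0 1 0 0; 0 0 1 0; 0 0 0 1]
T3·…·T1 = [4/5 3/5 0 0; -3/5 4/5 0 0; 0 0 1 0; 0 0 0 1]
T4·…·T1 = [4/5 3/5 0 1; -3/5 4/5 0 3; 0 0 1 1; 0 0 0 1]
T5·…·T1 = [4/5 3/5 0 1; -3/5 4/5 0 3; 0 0 -1 -1; 0 0 0 1]
T6·…·T1 = [11/10 1/5 0 -1/2; -3/5 4/5 0 3; 0 0 -1 -1; 0 0 0 1]
det M = -1; M⁻¹ = [4/5 -1/5 0 1; 3/5 11/10 0 -3; 0 0 -1 -1; 0 0 0 1]
M⁻¹ · (-32/5, 22/5, -1)ᵀ = (-5, -2, 0)ᵀ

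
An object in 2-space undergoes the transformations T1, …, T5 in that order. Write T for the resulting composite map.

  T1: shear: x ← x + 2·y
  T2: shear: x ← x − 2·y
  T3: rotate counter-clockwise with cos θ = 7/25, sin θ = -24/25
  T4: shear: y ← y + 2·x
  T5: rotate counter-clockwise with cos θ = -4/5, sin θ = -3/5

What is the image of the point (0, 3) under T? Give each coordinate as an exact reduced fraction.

T(p) = (207/125, -876/125)

T1 shear: x ← x + 2·y: (0, 3) → (6, 3)
T2 shear: x ← x − 2·y: (6, 3) → (0, 3)
T3 rotate counter-clockwise with cos θ = 7/25, sin θ = -24/25: (0, 3) → (72/25, 21/25)
T4 shear: y ← y + 2·x: (72/25, 21/25) → (72/25, 33/5)
T5 rotate counter-clockwise with cos θ = -4/5, sin θ = -3/5: (72/25, 33/5) → (207/125, -876/125)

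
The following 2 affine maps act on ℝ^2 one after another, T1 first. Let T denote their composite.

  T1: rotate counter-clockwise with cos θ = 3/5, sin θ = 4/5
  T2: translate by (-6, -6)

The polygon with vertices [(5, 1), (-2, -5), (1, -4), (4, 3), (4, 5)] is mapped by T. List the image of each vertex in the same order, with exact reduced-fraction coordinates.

T1 rotate counter-clockwise with cos θ = 3/5, sin θ = 4/5: (5, 1) → (11/5, 23/5); (-2, -5) → (14/5, -23/5); (1, -4) → (19/5, -8/5); (4, 3) → (0, 5); (4, 5) → (-8/5, 31/5)
T2 translate by (-6, -6): (11/5, 23/5) → (-19/5, -7/5); (14/5, -23/5) → (-16/5, -53/5); (19/5, -8/5) → (-11/5, -38/5); (0, 5) → (-6, -1); (-8/5, 31/5) → (-38/5, 1/5)

image vertices: (-19/5, -7/5), (-16/5, -53/5), (-11/5, -38/5), (-6, -1), (-38/5, 1/5)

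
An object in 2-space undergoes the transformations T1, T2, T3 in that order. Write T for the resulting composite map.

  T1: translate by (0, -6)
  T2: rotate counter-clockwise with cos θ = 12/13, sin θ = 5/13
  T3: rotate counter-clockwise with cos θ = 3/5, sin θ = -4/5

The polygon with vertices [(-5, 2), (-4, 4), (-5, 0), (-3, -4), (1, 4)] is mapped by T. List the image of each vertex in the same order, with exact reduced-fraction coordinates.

image vertices: (-412/65, -59/65), (-58/13, 4/13), (-478/65, -171/65), (-498/65, -461/65), (-2/13, -29/13)

T1 translate by (0, -6): (-5, 2) → (-5, -4); (-4, 4) → (-4, -2); (-5, 0) → (-5, -6); (-3, -4) → (-3, -10); (1, 4) → (1, -2)
T2 rotate counter-clockwise with cos θ = 12/13, sin θ = 5/13: (-5, -4) → (-40/13, -73/13); (-4, -2) → (-38/13, -44/13); (-5, -6) → (-30/13, -97/13); (-3, -10) → (14/13, -135/13); (1, -2) → (22/13, -19/13)
T3 rotate counter-clockwise with cos θ = 3/5, sin θ = -4/5: (-40/13, -73/13) → (-412/65, -59/65); (-38/13, -44/13) → (-58/13, 4/13); (-30/13, -97/13) → (-478/65, -171/65); (14/13, -135/13) → (-498/65, -461/65); (22/13, -19/13) → (-2/13, -29/13)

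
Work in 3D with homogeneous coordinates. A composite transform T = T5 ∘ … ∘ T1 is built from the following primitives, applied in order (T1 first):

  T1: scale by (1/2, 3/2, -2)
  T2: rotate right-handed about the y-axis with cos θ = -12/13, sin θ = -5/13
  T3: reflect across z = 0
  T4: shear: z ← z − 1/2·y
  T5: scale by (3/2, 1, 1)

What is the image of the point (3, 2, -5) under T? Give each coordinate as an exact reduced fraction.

T1 scale by (1/2, 3/2, -2): (3, 2, -5) → (3/2, 3, 10)
T2 rotate right-handed about the y-axis with cos θ = -12/13, sin θ = -5/13: (3/2, 3, 10) → (-68/13, 3, -225/26)
T3 reflect across z = 0: (-68/13, 3, -225/26) → (-68/13, 3, 225/26)
T4 shear: z ← z − 1/2·y: (-68/13, 3, 225/26) → (-68/13, 3, 93/13)
T5 scale by (3/2, 1, 1): (-68/13, 3, 93/13) → (-102/13, 3, 93/13)

T(p) = (-102/13, 3, 93/13)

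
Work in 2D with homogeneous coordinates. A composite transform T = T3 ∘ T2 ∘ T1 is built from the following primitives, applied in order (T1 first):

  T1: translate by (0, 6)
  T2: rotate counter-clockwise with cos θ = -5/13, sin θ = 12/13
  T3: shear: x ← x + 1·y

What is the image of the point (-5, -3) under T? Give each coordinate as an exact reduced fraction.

T1 translate by (0, 6): (-5, -3) → (-5, 3)
T2 rotate counter-clockwise with cos θ = -5/13, sin θ = 12/13: (-5, 3) → (-11/13, -75/13)
T3 shear: x ← x + 1·y: (-11/13, -75/13) → (-86/13, -75/13)

T(p) = (-86/13, -75/13)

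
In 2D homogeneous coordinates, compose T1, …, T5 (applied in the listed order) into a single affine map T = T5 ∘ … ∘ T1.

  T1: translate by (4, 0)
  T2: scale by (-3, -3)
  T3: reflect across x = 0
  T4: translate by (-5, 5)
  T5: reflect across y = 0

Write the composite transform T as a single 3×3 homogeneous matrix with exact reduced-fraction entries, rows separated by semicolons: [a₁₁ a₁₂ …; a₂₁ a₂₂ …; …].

T = [3 0 7; 0 3 -5; 0 0 1]

T1 = [1 0 4; 0 1 0; 0 0 1]
T2·T1 = [-3 0 -12; 0 -3 0; 0 0 1]
T3·…·T1 = [3 0 12; 0 -3 0; 0 0 1]
T4·…·T1 = [3 0 7; 0 -3 5; 0 0 1]
T5·…·T1 = [3 0 7; 0 3 -5; 0 0 1]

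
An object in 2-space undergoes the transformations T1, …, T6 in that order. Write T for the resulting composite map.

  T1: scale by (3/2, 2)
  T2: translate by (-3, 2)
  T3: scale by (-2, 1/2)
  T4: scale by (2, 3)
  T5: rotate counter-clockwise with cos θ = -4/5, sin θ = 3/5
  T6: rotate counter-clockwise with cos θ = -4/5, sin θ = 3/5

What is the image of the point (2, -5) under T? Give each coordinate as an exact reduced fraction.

T(p) = (-288/25, -84/25)

T1 scale by (3/2, 2): (2, -5) → (3, -10)
T2 translate by (-3, 2): (3, -10) → (0, -8)
T3 scale by (-2, 1/2): (0, -8) → (0, -4)
T4 scale by (2, 3): (0, -4) → (0, -12)
T5 rotate counter-clockwise with cos θ = -4/5, sin θ = 3/5: (0, -12) → (36/5, 48/5)
T6 rotate counter-clockwise with cos θ = -4/5, sin θ = 3/5: (36/5, 48/5) → (-288/25, -84/25)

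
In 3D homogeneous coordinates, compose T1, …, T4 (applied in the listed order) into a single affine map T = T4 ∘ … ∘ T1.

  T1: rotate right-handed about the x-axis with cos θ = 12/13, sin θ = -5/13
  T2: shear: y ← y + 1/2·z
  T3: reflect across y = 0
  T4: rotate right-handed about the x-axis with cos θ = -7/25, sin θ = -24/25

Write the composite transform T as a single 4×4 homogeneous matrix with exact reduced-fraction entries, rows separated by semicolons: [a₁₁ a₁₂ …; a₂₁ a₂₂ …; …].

T1 = [1 0 0 0; 0 12/13 5/13 0; 0 -5/13 12/13 0; 0 0 0 1]
T2·T1 = [1 0 0 0; 0 19/26 11/13 0; 0 -5/13 12/13 0; 0 0 0 1]
T3·…·T1 = [1 0 0 0; 0 -19/26 -11/13 0; 0 -5/13 12/13 0; 0 0 0 1]
T4·…·T1 = [1 0 0 0; 0 -107/650 73/65 0; 0 263/325 36/65 0; 0 0 0 1]

T = [1 0 0 0; 0 -107/650 73/65 0; 0 263/325 36/65 0; 0 0 0 1]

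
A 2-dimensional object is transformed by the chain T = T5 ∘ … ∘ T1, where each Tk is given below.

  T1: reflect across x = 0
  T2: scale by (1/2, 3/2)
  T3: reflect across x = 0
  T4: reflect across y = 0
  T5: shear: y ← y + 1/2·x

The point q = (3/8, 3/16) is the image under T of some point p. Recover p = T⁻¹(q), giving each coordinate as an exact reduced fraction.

T1 = [-1 0 0; 0 1 0; 0 0 1]
T2·T1 = [-1/2 0 0; 0 3/2 0; 0 0 1]
T3·…·T1 = [1/2 0 0; 0 3/2 0; 0 0 1]
T4·…·T1 = [1/2 0 0; 0 -3/2 0; 0 0 1]
T5·…·T1 = [1/2 0 0; 1/4 -3/2 0; 0 0 1]
det M = -3/4; M⁻¹ = [2 0 0; 1/3 -2/3 0; 0 0 1]
M⁻¹ · (3/8, 3/16)ᵀ = (3/4, 0)ᵀ

p = (3/4, 0)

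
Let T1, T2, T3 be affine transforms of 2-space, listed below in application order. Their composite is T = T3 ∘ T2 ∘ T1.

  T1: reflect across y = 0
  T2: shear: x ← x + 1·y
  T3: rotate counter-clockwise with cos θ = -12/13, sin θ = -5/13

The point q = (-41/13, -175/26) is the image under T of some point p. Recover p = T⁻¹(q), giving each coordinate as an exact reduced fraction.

T1 = [1 0 0; 0 -1 0; 0 0 1]
T2·T1 = [1 -1 0; 0 -1 0; 0 0 1]
T3·…·T1 = [-12/13 7/13 0; -5/13 17/13 0; 0 0 1]
det M = -1; M⁻¹ = [-17/13 7/13 0; -5/13 12/13 0; 0 0 1]
M⁻¹ · (-41/13, -175/26)ᵀ = (1/2, -5)ᵀ

p = (1/2, -5)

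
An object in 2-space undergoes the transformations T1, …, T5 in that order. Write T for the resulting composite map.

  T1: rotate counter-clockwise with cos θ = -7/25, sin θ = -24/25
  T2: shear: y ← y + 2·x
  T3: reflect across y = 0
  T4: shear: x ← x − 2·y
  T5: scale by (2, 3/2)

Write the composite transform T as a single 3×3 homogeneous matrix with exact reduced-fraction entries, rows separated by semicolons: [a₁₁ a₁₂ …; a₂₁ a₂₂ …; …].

T = [-166/25 212/25 0; 57/25 -123/50 0; 0 0 1]

T1 = [-7/25 24/25 0; -24/25 -7/25 0; 0 0 1]
T2·T1 = [-7/25 24/25 0; -38/25 41/25 0; 0 0 1]
T3·…·T1 = [-7/25 24/25 0; 38/25 -41/25 0; 0 0 1]
T4·…·T1 = [-83/25 106/25 0; 38/25 -41/25 0; 0 0 1]
T5·…·T1 = [-166/25 212/25 0; 57/25 -123/50 0; 0 0 1]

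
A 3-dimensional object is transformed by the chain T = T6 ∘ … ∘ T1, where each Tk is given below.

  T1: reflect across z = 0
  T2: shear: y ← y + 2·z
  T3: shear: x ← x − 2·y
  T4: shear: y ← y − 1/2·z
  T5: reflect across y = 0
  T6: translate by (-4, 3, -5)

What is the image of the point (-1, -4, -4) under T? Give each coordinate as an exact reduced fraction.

T1 reflect across z = 0: (-1, -4, -4) → (-1, -4, 4)
T2 shear: y ← y + 2·z: (-1, -4, 4) → (-1, 4, 4)
T3 shear: x ← x − 2·y: (-1, 4, 4) → (-9, 4, 4)
T4 shear: y ← y − 1/2·z: (-9, 4, 4) → (-9, 2, 4)
T5 reflect across y = 0: (-9, 2, 4) → (-9, -2, 4)
T6 translate by (-4, 3, -5): (-9, -2, 4) → (-13, 1, -1)

T(p) = (-13, 1, -1)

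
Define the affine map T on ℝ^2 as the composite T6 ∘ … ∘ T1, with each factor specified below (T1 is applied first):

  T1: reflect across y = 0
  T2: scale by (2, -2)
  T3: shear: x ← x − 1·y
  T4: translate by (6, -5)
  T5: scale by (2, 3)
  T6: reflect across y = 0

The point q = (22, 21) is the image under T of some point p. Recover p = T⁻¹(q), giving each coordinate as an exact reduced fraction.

p = (3/2, -1)

T1 = [1 0 0; 0 -1 0; 0 0 1]
T2·T1 = [2 0 0; 0 2 0; 0 0 1]
T3·…·T1 = [2 -2 0; 0 2 0; 0 0 1]
T4·…·T1 = [2 -2 6; 0 2 -5; 0 0 1]
T5·…·T1 = [4 -4 12; 0 6 -15; 0 0 1]
T6·…·T1 = [4 -4 12; 0 -6 15; 0 0 1]
det M = -24; M⁻¹ = [1/4 -1/6 -1/2; 0 -1/6 5/2; 0 0 1]
M⁻¹ · (22, 21)ᵀ = (3/2, -1)ᵀ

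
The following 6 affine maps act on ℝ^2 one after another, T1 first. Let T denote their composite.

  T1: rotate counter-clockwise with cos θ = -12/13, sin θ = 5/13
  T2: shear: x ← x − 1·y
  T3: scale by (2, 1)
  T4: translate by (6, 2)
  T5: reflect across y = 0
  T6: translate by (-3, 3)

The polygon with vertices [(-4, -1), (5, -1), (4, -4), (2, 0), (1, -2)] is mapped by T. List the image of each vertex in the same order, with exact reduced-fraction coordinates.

T1 rotate counter-clockwise with cos θ = -12/13, sin θ = 5/13: (-4, -1) → (53/13, -8/13); (5, -1) → (-55/13, 37/13); (4, -4) → (-28/13, 68/13); (2, 0) → (-24/13, 10/13); (1, -2) → (-2/13, 29/13)
T2 shear: x ← x − 1·y: (53/13, -8/13) → (61/13, -8/13); (-55/13, 37/13) → (-92/13, 37/13); (-28/13, 68/13) → (-96/13, 68/13); (-24/13, 10/13) → (-34/13, 10/13); (-2/13, 29/13) → (-31/13, 29/13)
T3 scale by (2, 1): (61/13, -8/13) → (122/13, -8/13); (-92/13, 37/13) → (-184/13, 37/13); (-96/13, 68/13) → (-192/13, 68/13); (-34/13, 10/13) → (-68/13, 10/13); (-31/13, 29/13) → (-62/13, 29/13)
T4 translate by (6, 2): (122/13, -8/13) → (200/13, 18/13); (-184/13, 37/13) → (-106/13, 63/13); (-192/13, 68/13) → (-114/13, 94/13); (-68/13, 10/13) → (10/13, 36/13); (-62/13, 29/13) → (16/13, 55/13)
T5 reflect across y = 0: (200/13, 18/13) → (200/13, -18/13); (-106/13, 63/13) → (-106/13, -63/13); (-114/13, 94/13) → (-114/13, -94/13); (10/13, 36/13) → (10/13, -36/13); (16/13, 55/13) → (16/13, -55/13)
T6 translate by (-3, 3): (200/13, -18/13) → (161/13, 21/13); (-106/13, -63/13) → (-145/13, -24/13); (-114/13, -94/13) → (-153/13, -55/13); (10/13, -36/13) → (-29/13, 3/13); (16/13, -55/13) → (-23/13, -16/13)

image vertices: (161/13, 21/13), (-145/13, -24/13), (-153/13, -55/13), (-29/13, 3/13), (-23/13, -16/13)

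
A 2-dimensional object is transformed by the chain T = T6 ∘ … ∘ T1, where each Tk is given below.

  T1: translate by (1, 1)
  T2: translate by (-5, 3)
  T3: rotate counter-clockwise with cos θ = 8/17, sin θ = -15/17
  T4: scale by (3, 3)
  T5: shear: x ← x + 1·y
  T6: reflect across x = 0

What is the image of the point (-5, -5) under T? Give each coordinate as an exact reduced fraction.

T1 translate by (1, 1): (-5, -5) → (-4, -4)
T2 translate by (-5, 3): (-4, -4) → (-9, -1)
T3 rotate counter-clockwise with cos θ = 8/17, sin θ = -15/17: (-9, -1) → (-87/17, 127/17)
T4 scale by (3, 3): (-87/17, 127/17) → (-261/17, 381/17)
T5 shear: x ← x + 1·y: (-261/17, 381/17) → (120/17, 381/17)
T6 reflect across x = 0: (120/17, 381/17) → (-120/17, 381/17)

T(p) = (-120/17, 381/17)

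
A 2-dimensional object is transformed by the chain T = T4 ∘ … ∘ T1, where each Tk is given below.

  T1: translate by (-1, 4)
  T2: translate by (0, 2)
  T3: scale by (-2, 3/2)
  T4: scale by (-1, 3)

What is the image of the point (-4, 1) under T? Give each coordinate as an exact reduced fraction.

T1 translate by (-1, 4): (-4, 1) → (-5, 5)
T2 translate by (0, 2): (-5, 5) → (-5, 7)
T3 scale by (-2, 3/2): (-5, 7) → (10, 21/2)
T4 scale by (-1, 3): (10, 21/2) → (-10, 63/2)

T(p) = (-10, 63/2)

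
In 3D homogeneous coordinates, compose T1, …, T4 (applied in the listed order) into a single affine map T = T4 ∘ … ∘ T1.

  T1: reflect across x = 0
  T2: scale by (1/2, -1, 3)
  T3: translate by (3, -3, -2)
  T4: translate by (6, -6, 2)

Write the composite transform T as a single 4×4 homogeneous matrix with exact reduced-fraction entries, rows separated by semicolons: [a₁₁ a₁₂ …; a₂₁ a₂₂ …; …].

T = [-1/2 0 0 9; 0 -1 0 -9; 0 0 3 0; 0 0 0 1]

T1 = [-1 0 0 0; 0 1 0 0; 0 0 1 0; 0 0 0 1]
T2·T1 = [-1/2 0 0 0; 0 -1 0 0; 0 0 3 0; 0 0 0 1]
T3·…·T1 = [-1/2 0 0 3; 0 -1 0 -3; 0 0 3 -2; 0 0 0 1]
T4·…·T1 = [-1/2 0 0 9; 0 -1 0 -9; 0 0 3 0; 0 0 0 1]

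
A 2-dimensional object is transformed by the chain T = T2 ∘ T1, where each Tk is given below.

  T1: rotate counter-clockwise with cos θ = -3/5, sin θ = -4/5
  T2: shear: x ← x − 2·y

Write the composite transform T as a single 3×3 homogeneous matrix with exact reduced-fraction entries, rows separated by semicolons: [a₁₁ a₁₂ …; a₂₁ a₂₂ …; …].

T1 = [-3/5 4/5 0; -4/5 -3/5 0; 0 0 1]
T2·T1 = [1 2 0; -4/5 -3/5 0; 0 0 1]

T = [1 2 0; -4/5 -3/5 0; 0 0 1]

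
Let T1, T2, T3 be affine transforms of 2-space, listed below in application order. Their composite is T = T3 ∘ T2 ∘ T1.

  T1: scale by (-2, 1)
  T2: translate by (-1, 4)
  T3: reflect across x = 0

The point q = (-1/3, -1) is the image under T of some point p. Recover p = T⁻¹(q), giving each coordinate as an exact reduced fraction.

T1 = [-2 0 0; 0 1 0; 0 0 1]
T2·T1 = [-2 0 -1; 0 1 4; 0 0 1]
T3·…·T1 = [2 0 1; 0 1 4; 0 0 1]
det M = 2; M⁻¹ = [1/2 0 -1/2; 0 1 -4; 0 0 1]
M⁻¹ · (-1/3, -1)ᵀ = (-2/3, -5)ᵀ

p = (-2/3, -5)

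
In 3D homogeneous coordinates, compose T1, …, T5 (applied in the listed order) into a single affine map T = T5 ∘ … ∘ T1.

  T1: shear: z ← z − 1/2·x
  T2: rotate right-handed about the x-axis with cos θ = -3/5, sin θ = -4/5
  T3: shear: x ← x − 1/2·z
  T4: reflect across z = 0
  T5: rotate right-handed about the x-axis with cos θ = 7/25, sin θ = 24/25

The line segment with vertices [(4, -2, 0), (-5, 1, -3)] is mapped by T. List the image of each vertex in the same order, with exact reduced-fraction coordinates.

image vertices: (13/5, 322/125, -146/125), (-19/4, -19/25, -41/50)

T1 shear: z ← z − 1/2·x: (4, -2, 0) → (4, -2, -2); (-5, 1, -3) → (-5, 1, -1/2)
T2 rotate right-handed about the x-axis with cos θ = -3/5, sin θ = -4/5: (4, -2, -2) → (4, -2/5, 14/5); (-5, 1, -1/2) → (-5, -1, -1/2)
T3 shear: x ← x − 1/2·z: (4, -2/5, 14/5) → (13/5, -2/5, 14/5); (-5, -1, -1/2) → (-19/4, -1, -1/2)
T4 reflect across z = 0: (13/5, -2/5, 14/5) → (13/5, -2/5, -14/5); (-19/4, -1, -1/2) → (-19/4, -1, 1/2)
T5 rotate right-handed about the x-axis with cos θ = 7/25, sin θ = 24/25: (13/5, -2/5, -14/5) → (13/5, 322/125, -146/125); (-19/4, -1, 1/2) → (-19/4, -19/25, -41/50)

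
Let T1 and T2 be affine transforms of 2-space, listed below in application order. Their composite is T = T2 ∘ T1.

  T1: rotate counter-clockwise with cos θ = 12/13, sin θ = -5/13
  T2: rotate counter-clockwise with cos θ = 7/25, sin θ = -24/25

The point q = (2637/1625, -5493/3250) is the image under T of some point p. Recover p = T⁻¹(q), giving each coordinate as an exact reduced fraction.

T1 = [12/13 5/13 0; -5/13 12/13 0; 0 0 1]
T2·T1 = [-36/325 323/325 0; -323/325 -36/325 0; 0 0 1]
det M = 1; M⁻¹ = [-36/325 -323/325 0; 323/325 -36/325 0; 0 0 1]
M⁻¹ · (2637/1625, -5493/3250)ᵀ = (3/2, 9/5)ᵀ

p = (3/2, 9/5)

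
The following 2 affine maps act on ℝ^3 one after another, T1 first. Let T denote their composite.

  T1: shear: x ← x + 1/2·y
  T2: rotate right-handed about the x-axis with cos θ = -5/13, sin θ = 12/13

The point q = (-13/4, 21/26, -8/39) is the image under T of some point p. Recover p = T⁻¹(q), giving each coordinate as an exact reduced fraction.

p = (-3, -1/2, -2/3)

T1 = [1 1/2 0 0; 0 1 0 0; 0 0 1 0; 0 0 0 1]
T2·T1 = [1 1/2 0 0; 0 -5/13 -12/13 0; 0 12/13 -5/13 0; 0 0 0 1]
det M = 1; M⁻¹ = [1 5/26 -6/13 0; 0 -5/13 12/13 0; 0 -12/13 -5/13 0; 0 0 0 1]
M⁻¹ · (-13/4, 21/26, -8/39)ᵀ = (-3, -1/2, -2/3)ᵀ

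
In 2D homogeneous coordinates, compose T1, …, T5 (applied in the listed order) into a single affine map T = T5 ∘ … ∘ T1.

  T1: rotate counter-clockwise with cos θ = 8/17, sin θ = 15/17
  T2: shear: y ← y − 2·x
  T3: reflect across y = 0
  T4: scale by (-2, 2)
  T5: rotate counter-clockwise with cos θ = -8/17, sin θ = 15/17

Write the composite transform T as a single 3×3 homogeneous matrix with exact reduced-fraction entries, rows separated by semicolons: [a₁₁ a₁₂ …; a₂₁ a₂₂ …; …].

T1 = [8/17 -15/17 0; 15/17 8/17 0; 0 0 1]
T2·T1 = [8/17 -15/17 0; -1/17 38/17 0; 0 0 1]
T3·…·T1 = [8/17 -15/17 0; 1/17 -38/17 0; 0 0 1]
T4·…·T1 = [-16/17 30/17 0; 2/17 -76/17 0; 0 0 1]
T5·…·T1 = [98/289 900/289 0; -256/289 1058/289 0; 0 0 1]

T = [98/289 900/289 0; -256/289 1058/289 0; 0 0 1]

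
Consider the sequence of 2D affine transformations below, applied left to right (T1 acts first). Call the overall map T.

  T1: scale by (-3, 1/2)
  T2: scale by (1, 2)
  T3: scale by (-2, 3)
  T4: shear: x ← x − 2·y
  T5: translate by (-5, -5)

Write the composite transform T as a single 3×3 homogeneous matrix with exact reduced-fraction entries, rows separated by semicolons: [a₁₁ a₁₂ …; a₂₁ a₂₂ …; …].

T1 = [-3 0 0; 0 1/2 0; 0 0 1]
T2·T1 = [-3 0 0; 0 1 0; 0 0 1]
T3·…·T1 = [6 0 0; 0 3 0; 0 0 1]
T4·…·T1 = [6 -6 0; 0 3 0; 0 0 1]
T5·…·T1 = [6 -6 -5; 0 3 -5; 0 0 1]

T = [6 -6 -5; 0 3 -5; 0 0 1]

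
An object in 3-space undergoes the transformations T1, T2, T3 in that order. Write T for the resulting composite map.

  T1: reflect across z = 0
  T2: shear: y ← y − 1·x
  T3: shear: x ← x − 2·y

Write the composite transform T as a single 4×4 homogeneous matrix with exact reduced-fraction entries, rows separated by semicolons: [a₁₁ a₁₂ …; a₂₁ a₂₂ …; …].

T = [3 -2 0 0; -1 1 0 0; 0 0 -1 0; 0 0 0 1]

T1 = [1 0 0 0; 0 1 0 0; 0 0 -1 0; 0 0 0 1]
T2·T1 = [1 0 0 0; -1 1 0 0; 0 0 -1 0; 0 0 0 1]
T3·…·T1 = [3 -2 0 0; -1 1 0 0; 0 0 -1 0; 0 0 0 1]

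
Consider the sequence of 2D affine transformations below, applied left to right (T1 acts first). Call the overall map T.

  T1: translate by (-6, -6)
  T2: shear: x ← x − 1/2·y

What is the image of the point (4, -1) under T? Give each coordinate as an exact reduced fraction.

T(p) = (3/2, -7)

T1 translate by (-6, -6): (4, -1) → (-2, -7)
T2 shear: x ← x − 1/2·y: (-2, -7) → (3/2, -7)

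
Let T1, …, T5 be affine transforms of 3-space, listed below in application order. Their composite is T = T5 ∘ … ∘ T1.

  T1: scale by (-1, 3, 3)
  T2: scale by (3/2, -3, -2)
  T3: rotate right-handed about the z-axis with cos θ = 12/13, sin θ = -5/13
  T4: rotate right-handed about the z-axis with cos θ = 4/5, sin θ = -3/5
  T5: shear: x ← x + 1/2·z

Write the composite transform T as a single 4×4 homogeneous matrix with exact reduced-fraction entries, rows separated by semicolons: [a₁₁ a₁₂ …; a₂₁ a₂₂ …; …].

T = [-99/130 -504/65 -3 0; 84/65 -297/65 0 0; 0 0 -6 0; 0 0 0 1]

T1 = [-1 0 0 0; 0 3 0 0; 0 0 3 0; 0 0 0 1]
T2·T1 = [-3/2 0 0 0; 0 -9 0 0; 0 0 -6 0; 0 0 0 1]
T3·…·T1 = [-18/13 -45/13 0 0; 15/26 -108/13 0 0; 0 0 -6 0; 0 0 0 1]
T4·…·T1 = [-99/130 -504/65 0 0; 84/65 -297/65 0 0; 0 0 -6 0; 0 0 0 1]
T5·…·T1 = [-99/130 -504/65 -3 0; 84/65 -297/65 0 0; 0 0 -6 0; 0 0 0 1]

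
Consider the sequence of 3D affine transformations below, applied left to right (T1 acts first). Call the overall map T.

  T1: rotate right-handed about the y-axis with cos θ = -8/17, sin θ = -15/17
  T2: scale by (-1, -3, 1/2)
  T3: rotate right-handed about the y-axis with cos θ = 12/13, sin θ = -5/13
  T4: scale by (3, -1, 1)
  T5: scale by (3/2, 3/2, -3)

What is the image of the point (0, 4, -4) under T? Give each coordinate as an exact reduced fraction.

T(p) = (-3600/221, 18, 324/221)

T1 rotate right-handed about the y-axis with cos θ = -8/17, sin θ = -15/17: (0, 4, -4) → (60/17, 4, 32/17)
T2 scale by (-1, -3, 1/2): (60/17, 4, 32/17) → (-60/17, -12, 16/17)
T3 rotate right-handed about the y-axis with cos θ = 12/13, sin θ = -5/13: (-60/17, -12, 16/17) → (-800/221, -12, -108/221)
T4 scale by (3, -1, 1): (-800/221, -12, -108/221) → (-2400/221, 12, -108/221)
T5 scale by (3/2, 3/2, -3): (-2400/221, 12, -108/221) → (-3600/221, 18, 324/221)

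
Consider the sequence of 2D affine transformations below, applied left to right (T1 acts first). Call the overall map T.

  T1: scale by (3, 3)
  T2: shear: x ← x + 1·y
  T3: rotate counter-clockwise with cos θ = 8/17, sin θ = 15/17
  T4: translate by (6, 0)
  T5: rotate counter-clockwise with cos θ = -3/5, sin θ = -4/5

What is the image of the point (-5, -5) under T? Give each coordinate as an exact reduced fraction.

T(p) = (-2541/85, 1362/85)

T1 scale by (3, 3): (-5, -5) → (-15, -15)
T2 shear: x ← x + 1·y: (-15, -15) → (-30, -15)
T3 rotate counter-clockwise with cos θ = 8/17, sin θ = 15/17: (-30, -15) → (-15/17, -570/17)
T4 translate by (6, 0): (-15/17, -570/17) → (87/17, -570/17)
T5 rotate counter-clockwise with cos θ = -3/5, sin θ = -4/5: (87/17, -570/17) → (-2541/85, 1362/85)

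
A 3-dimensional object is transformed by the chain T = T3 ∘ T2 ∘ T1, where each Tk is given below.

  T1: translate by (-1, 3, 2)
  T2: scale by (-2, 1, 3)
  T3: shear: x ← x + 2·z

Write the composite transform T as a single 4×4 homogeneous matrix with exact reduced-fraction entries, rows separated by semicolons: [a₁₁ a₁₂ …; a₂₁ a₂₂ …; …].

T = [-2 0 6 14; 0 1 0 3; 0 0 3 6; 0 0 0 1]

T1 = [1 0 0 -1; 0 1 0 3; 0 0 1 2; 0 0 0 1]
T2·T1 = [-2 0 0 2; 0 1 0 3; 0 0 3 6; 0 0 0 1]
T3·…·T1 = [-2 0 6 14; 0 1 0 3; 0 0 3 6; 0 0 0 1]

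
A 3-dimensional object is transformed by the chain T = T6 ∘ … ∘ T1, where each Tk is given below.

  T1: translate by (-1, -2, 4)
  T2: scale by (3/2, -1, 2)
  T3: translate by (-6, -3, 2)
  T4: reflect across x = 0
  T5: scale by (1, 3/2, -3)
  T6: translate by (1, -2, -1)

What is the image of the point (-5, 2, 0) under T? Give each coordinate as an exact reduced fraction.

T(p) = (16, -13/2, -31)

T1 translate by (-1, -2, 4): (-5, 2, 0) → (-6, 0, 4)
T2 scale by (3/2, -1, 2): (-6, 0, 4) → (-9, 0, 8)
T3 translate by (-6, -3, 2): (-9, 0, 8) → (-15, -3, 10)
T4 reflect across x = 0: (-15, -3, 10) → (15, -3, 10)
T5 scale by (1, 3/2, -3): (15, -3, 10) → (15, -9/2, -30)
T6 translate by (1, -2, -1): (15, -9/2, -30) → (16, -13/2, -31)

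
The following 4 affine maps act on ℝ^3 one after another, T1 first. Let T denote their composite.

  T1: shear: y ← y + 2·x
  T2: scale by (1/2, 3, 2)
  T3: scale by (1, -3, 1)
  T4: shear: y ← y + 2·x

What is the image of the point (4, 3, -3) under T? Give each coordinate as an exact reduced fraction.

T1 shear: y ← y + 2·x: (4, 3, -3) → (4, 11, -3)
T2 scale by (1/2, 3, 2): (4, 11, -3) → (2, 33, -6)
T3 scale by (1, -3, 1): (2, 33, -6) → (2, -99, -6)
T4 shear: y ← y + 2·x: (2, -99, -6) → (2, -95, -6)

T(p) = (2, -95, -6)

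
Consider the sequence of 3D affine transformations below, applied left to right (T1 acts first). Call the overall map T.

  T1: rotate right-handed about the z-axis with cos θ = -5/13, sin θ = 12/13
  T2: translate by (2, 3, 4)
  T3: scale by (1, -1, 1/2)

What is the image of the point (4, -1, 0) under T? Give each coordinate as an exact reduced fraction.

T1 rotate right-handed about the z-axis with cos θ = -5/13, sin θ = 12/13: (4, -1, 0) → (-8/13, 53/13, 0)
T2 translate by (2, 3, 4): (-8/13, 53/13, 0) → (18/13, 92/13, 4)
T3 scale by (1, -1, 1/2): (18/13, 92/13, 4) → (18/13, -92/13, 2)

T(p) = (18/13, -92/13, 2)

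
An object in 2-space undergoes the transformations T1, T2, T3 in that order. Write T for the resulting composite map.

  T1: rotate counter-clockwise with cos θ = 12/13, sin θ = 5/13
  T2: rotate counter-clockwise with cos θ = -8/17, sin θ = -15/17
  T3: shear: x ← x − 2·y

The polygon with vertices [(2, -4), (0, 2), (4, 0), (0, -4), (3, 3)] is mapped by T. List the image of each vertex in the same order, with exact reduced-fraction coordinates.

image vertices: (-210/221, -356/221), (524/221, -42/221), (1676/221, -880/221), (-1048/221, 84/221), (2043/221, -723/221)

T1 rotate counter-clockwise with cos θ = 12/13, sin θ = 5/13: (2, -4) → (44/13, -38/13); (0, 2) → (-10/13, 24/13); (4, 0) → (48/13, 20/13); (0, -4) → (20/13, -48/13); (3, 3) → (21/13, 51/13)
T2 rotate counter-clockwise with cos θ = -8/17, sin θ = -15/17: (44/13, -38/13) → (-922/221, -356/221); (-10/13, 24/13) → (440/221, -42/221); (48/13, 20/13) → (-84/221, -880/221); (20/13, -48/13) → (-880/221, 84/221); (21/13, 51/13) → (597/221, -723/221)
T3 shear: x ← x − 2·y: (-922/221, -356/221) → (-210/221, -356/221); (440/221, -42/221) → (524/221, -42/221); (-84/221, -880/221) → (1676/221, -880/221); (-880/221, 84/221) → (-1048/221, 84/221); (597/221, -723/221) → (2043/221, -723/221)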